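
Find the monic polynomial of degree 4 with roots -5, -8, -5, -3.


A monic polynomial with roots -5, -8, -5, -3 is:
p(x) = (x + 5)(x + 8)(x + 5)(x + 3)
After multiplying by (x + 5): x + 5
After multiplying by (x + 8): x^2 + 13x + 40
After multiplying by (x + 5): x^3 + 18x^2 + 105x + 200
After multiplying by (x + 3): x^4 + 21x^3 + 159x^2 + 515x + 600

x^4 + 21x^3 + 159x^2 + 515x + 600


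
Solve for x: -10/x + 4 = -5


Subtract 4 from both sides: -10/x = -9
Multiply both sides by x: -10 = -9 * x
Divide by -9: x = 10/9

x = 10/9


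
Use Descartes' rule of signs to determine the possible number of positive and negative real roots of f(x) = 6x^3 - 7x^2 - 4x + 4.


Descartes' rule of signs:

For positive roots, count sign changes in f(x) = 6x^3 - 7x^2 - 4x + 4:
Signs of coefficients: +, -, -, +
Number of sign changes: 2
Possible positive real roots: 2, 0

For negative roots, examine f(-x) = -6x^3 - 7x^2 + 4x + 4:
Signs of coefficients: -, -, +, +
Number of sign changes: 1
Possible negative real roots: 1

Positive roots: 2 or 0; Negative roots: 1


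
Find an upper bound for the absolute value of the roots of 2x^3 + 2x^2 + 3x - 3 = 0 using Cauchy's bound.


Cauchy's bound: all roots r satisfy |r| <= 1 + max(|a_i/a_n|) for i = 0,...,n-1
where a_n is the leading coefficient.

Coefficients: [2, 2, 3, -3]
Leading coefficient a_n = 2
Ratios |a_i/a_n|: 1, 3/2, 3/2
Maximum ratio: 3/2
Cauchy's bound: |r| <= 1 + 3/2 = 5/2

Upper bound = 5/2


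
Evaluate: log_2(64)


We need the exponent such that 2^? = 64
2^6 = 64
Therefore log_2(64) = 6

6


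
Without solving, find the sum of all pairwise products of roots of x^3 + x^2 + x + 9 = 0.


By Vieta's formulas for x^3 + bx^2 + cx + d = 0:
  r1 + r2 + r3 = -b/a = -1
  r1*r2 + r1*r3 + r2*r3 = c/a = 1
  r1*r2*r3 = -d/a = -9


Sum of pairwise products = 1


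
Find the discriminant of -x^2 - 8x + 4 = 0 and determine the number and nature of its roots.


For ax^2 + bx + c = 0, discriminant D = b^2 - 4ac
Here a = -1, b = -8, c = 4
D = (-8)^2 - 4(-1)(4) = 64 + 16 = 80

D = 80 > 0 but not a perfect square
The equation has 2 distinct real irrational roots.

Discriminant = 80, 2 distinct real irrational roots


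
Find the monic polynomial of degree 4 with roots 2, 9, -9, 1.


A monic polynomial with roots 2, 9, -9, 1 is:
p(x) = (x - 2)(x - 9)(x + 9)(x - 1)
After multiplying by (x - 2): x - 2
After multiplying by (x - 9): x^2 - 11x + 18
After multiplying by (x + 9): x^3 - 2x^2 - 81x + 162
After multiplying by (x - 1): x^4 - 3x^3 - 79x^2 + 243x - 162

x^4 - 3x^3 - 79x^2 + 243x - 162


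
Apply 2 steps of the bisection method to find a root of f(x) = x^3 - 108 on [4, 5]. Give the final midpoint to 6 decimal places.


f(x) = x^3 - 108
f(4) = -44 < 0
f(5) = 17 > 0

Step 1: midpoint = (4.000000 + 5.000000)/2 = 4.500000
  f(4.500000) = -16.875000
  f(mid) < 0, so root is in [4.500000, 5.000000]

Step 2: midpoint = (4.500000 + 5.000000)/2 = 4.750000
  f(4.750000) = -0.828125
  f(mid) < 0, so root is in [4.750000, 5.000000]

midpoint = 4.750000


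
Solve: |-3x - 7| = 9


An absolute value equation |expr| = 9 gives two cases:
Case 1: -3x - 7 = 9
  -3x = 16, so x = -16/3
Case 2: -3x - 7 = -9
  -3x = -2, so x = 2/3

x = -16/3, x = 2/3


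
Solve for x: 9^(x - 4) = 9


Express both sides with the same base.
9 = 9^1
Since the bases match, equate exponents: x - 4 = 1
So x = 1 - (-4) = 5

x = 5


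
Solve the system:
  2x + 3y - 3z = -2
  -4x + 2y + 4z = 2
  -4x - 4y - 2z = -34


Using Cramer's rule. Expand each determinant along the first row.
D  = 2*[2*(-2) - 4*(-4)] - 3*[(-4)*(-2) - 4*(-4)] + (-3)*[(-4)*(-4) - 2*(-4)]
  = 2*(12) - 3*(24) + (-3)*(24) = -120
Dx = (-2)*[2*(-2) - 4*(-4)] - 3*[2*(-2) - 4*(-34)] + (-3)*[2*(-4) - 2*(-34)]
  = (-2)*(12) - 3*(132) + (-3)*(60) = -600
Dy = 2*[2*(-2) - 4*(-34)] - (-2)*[(-4)*(-2) - 4*(-4)] + (-3)*[(-4)*(-34) - 2*(-4)]
  = 2*(132) - (-2)*(24) + (-3)*(144) = -120
Dz = 2*[2*(-34) - 2*(-4)] - 3*[(-4)*(-34) - 2*(-4)] + (-2)*[(-4)*(-4) - 2*(-4)]
  = 2*(-60) - 3*(144) + (-2)*(24) = -600
x = Dx/D = -600/-120 = 5, y = Dy/D = -120/-120 = 1, z = Dz/D = -600/-120 = 5
Check eq1: (2)(5) + (3)(1) + (-3)(5) = -2 = -2 ✓
Check eq2: (-4)(5) + (2)(1) + (4)(5) = 2 = 2 ✓
Check eq3: (-4)(5) + (-4)(1) + (-2)(5) = -34 = -34 ✓

x = 5, y = 1, z = 5


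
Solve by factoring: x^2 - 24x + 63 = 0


We need two numbers that multiply to 63 and add to -24.
Those numbers are -3 and -21 (since (-3) * (-21) = 63 and (-3) + (-21) = -24).
So x^2 - 24x + 63 = (x - 3)(x - 21) = 0
Setting each factor to zero: x = 3 or x = 21

x = 3, x = 21


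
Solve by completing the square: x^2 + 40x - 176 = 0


Start: x^2 + 40x - 176 = 0
Move constant: x^2 + 40x = 176
Half of 40 is 20, squared is 400
Add 400 to both sides: x^2 + 40x + 400 = 576
(x + 20)^2 = 576
x + 20 = ±24
x = -20 + 24 = 4 or x = -20 - 24 = -44

x = -44, x = 4


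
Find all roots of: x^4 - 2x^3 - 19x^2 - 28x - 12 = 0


Let p(x) = x^4 - 2x^3 - 19x^2 - 28x - 12. By the rational root theorem (leading coefficient 1), any rational root is an integer divisor of 12: try ±1, ±2, ... in turn.
Test x = 1: value = -60 ≠ 0.
Test x = -1: value = 0 ✓, so (x + 1) is a factor.
Synthetic division by (x + 1): bring down 1; 1(-1) - 2 = -3; (-3)(-1) - 19 = -16; (-16)(-1) - 28 = -12; (-12)(-1) - 12 = 0 → quotient x^3 - 3x^2 - 16x - 12, remainder 0.
Continue with the quotient x^3 - 3x^2 - 16x - 12 (candidates must divide 12; re-test x = -1 first in case it repeats).
Test x = -1: value = 0 ✓, so (x + 1) is a factor.
Synthetic division by (x + 1): bring down 1; 1(-1) - 3 = -4; (-4)(-1) - 16 = -12; (-12)(-1) - 12 = 0 → quotient x^2 - 4x - 12, remainder 0.
Solve the quadratic x^2 - 4x - 12 = 0: discriminant = (-4)^2 - 4(1)(-12) = 16 + 48 = 64.
sqrt(64) = 8, so x = (4 ± 8)/2: x = 6 or x = -2.
Collecting all roots found:

x = -2, x = -1 (multiplicity 2), x = 6


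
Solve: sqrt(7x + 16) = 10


Square both sides: 7x + 16 = 10^2 = 100
7x = 100 - 16 = 84
x = 12
Check: sqrt(7*12 + 16) = sqrt(100) = 10 ✓

x = 12


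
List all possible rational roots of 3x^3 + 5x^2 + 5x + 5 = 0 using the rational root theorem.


Rational root theorem: possible roots are ±p/q where:
  p divides the constant term (5): p ∈ {1, 5}
  q divides the leading coefficient (3): q ∈ {1, 3}

All possible rational roots: -5, -5/3, -1, -1/3, 1/3, 1, 5/3, 5

-5, -5/3, -1, -1/3, 1/3, 1, 5/3, 5


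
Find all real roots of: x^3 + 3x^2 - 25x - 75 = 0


Let p(x) = x^3 + 3x^2 - 25x - 75. By the rational root theorem (leading coefficient 1), any rational root is an integer divisor of 75: try ±1, ±2, ... in turn.
Test x = 1: value = -96 ≠ 0.
Test x = -1: value = -48 ≠ 0.
Test x = 3: value = -96 ≠ 0.
Test x = -3: value = 0 ✓, so (x + 3) is a factor.
Synthetic division by (x + 3): bring down 1; 1(-3) + 3 = 0; 0(-3) - 25 = -25; (-25)(-3) - 75 = 0 → quotient x^2 - 25, remainder 0.
Solve the quadratic x^2 - 25 = 0: discriminant = 0^2 - 4(1)(-25) = 0 + 100 = 100.
sqrt(100) = 10, so x = (0 ± 10)/2: x = 5 or x = -5.

x = -5, x = -3, x = 5


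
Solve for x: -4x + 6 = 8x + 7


Starting with: -4x + 6 = 8x + 7
Move all x terms to left: (-4 - 8)x = 7 - 6
Simplify: -12x = 1
Divide both sides by -12: x = -1/12

x = -1/12


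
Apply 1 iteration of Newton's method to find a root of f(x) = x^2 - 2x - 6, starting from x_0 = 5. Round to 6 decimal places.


Newton's method: x_(n+1) = x_n - f(x_n)/f'(x_n)
f(x) = x^2 - 2x - 6
f'(x) = 2x - 2

Iteration 1:
  f(5.000000) = 9.000000
  f'(5.000000) = 8.000000
  x_1 = 5.000000 - (9.000000)/(8.000000) = 3.875000

x_1 = 3.875000


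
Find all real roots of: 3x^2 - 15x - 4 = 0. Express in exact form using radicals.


Using the quadratic formula: x = (-b ± sqrt(b^2 - 4ac)) / (2a)
Here a = 3, b = -15, c = -4
Discriminant = b^2 - 4ac = (-15)^2 - 4(3)(-4) = 225 + 48 = 273
Since discriminant = 273 > 0, there are two real roots.
x = (15 ± sqrt(273)) / 6
Numerically: x ≈ 5.2538 or x ≈ -0.2538

x = (15 + sqrt(273)) / 6 or x = (15 - sqrt(273)) / 6


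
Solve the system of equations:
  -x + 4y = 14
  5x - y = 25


Using Cramer's rule:
Determinant D = (-1)(-1) - (5)(4) = 1 - 20 = -19
Dx = (14)(-1) - (25)(4) = -14 - 100 = -114
Dy = (-1)(25) - (5)(14) = -25 - 70 = -95
x = Dx/D = -114/-19 = 6
y = Dy/D = -95/-19 = 5

x = 6, y = 5


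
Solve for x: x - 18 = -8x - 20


Starting with: x - 18 = -8x - 20
Move all x terms to left: (1 + 8)x = -20 + 18
Simplify: 9x = -2
Divide both sides by 9: x = -2/9

x = -2/9


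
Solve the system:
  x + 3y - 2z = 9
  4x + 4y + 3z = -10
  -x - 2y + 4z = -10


Using Cramer's rule. Expand each determinant along the first row.
D  = 1*[4*4 - 3*(-2)] - 3*[4*4 - 3*(-1)] + (-2)*[4*(-2) - 4*(-1)]
  = 1*(22) - 3*(19) + (-2)*(-4) = -27
Dx = 9*[4*4 - 3*(-2)] - 3*[(-10)*4 - 3*(-10)] + (-2)*[(-10)*(-2) - 4*(-10)]
  = 9*(22) - 3*(-10) + (-2)*(60) = 108
Dy = 1*[(-10)*4 - 3*(-10)] - 9*[4*4 - 3*(-1)] + (-2)*[4*(-10) - (-10)*(-1)]
  = 1*(-10) - 9*(19) + (-2)*(-50) = -81
Dz = 1*[4*(-10) - (-10)*(-2)] - 3*[4*(-10) - (-10)*(-1)] + 9*[4*(-2) - 4*(-1)]
  = 1*(-60) - 3*(-50) + 9*(-4) = 54
x = Dx/D = 108/-27 = -4, y = Dy/D = -81/-27 = 3, z = Dz/D = 54/-27 = -2
Check eq1: (1)(-4) + (3)(3) + (-2)(-2) = 9 = 9 ✓
Check eq2: (4)(-4) + (4)(3) + (3)(-2) = -10 = -10 ✓
Check eq3: (-1)(-4) + (-2)(3) + (4)(-2) = -10 = -10 ✓

x = -4, y = 3, z = -2


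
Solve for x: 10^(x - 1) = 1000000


Express both sides with the same base.
1000000 = 10^6
Since the bases match, equate exponents: x - 1 = 6
So x = 6 - (-1) = 7

x = 7


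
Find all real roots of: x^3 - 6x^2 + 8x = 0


The constant term is 0, so x = 0 is a root. Factor out x:
  x(x^2 - 6x + 8) = 0
Solve the quadratic x^2 - 6x + 8 = 0: discriminant = (-6)^2 - 4(1)(8) = 36 - 32 = 4.
sqrt(4) = 2, so x = (6 ± 2)/2: x = 4 or x = 2.

x = 0, x = 2, x = 4


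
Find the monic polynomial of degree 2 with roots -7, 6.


A monic polynomial with roots -7, 6 is:
p(x) = (x + 7)(x - 6)
After multiplying by (x + 7): x + 7
After multiplying by (x - 6): x^2 + x - 42

x^2 + x - 42


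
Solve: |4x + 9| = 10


An absolute value equation |expr| = 10 gives two cases:
Case 1: 4x + 9 = 10
  4x = 1, so x = 1/4
Case 2: 4x + 9 = -10
  4x = -19, so x = -19/4

x = -19/4, x = 1/4


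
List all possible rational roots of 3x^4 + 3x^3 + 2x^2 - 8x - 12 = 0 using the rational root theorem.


Rational root theorem: possible roots are ±p/q where:
  p divides the constant term (-12): p ∈ {1, 2, 3, 4, 6, 12}
  q divides the leading coefficient (3): q ∈ {1, 3}

All possible rational roots: -12, -6, -4, -3, -2, -4/3, -1, -2/3, -1/3, 1/3, 2/3, 1, 4/3, 2, 3, 4, 6, 12

-12, -6, -4, -3, -2, -4/3, -1, -2/3, -1/3, 1/3, 2/3, 1, 4/3, 2, 3, 4, 6, 12


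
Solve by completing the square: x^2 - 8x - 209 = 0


Start: x^2 - 8x - 209 = 0
Move constant: x^2 - 8x = 209
Half of -8 is -4, squared is 16
Add 16 to both sides: x^2 - 8x + 16 = 225
(x - 4)^2 = 225
x - 4 = ±15
x = 4 + 15 = 19 or x = 4 - 15 = -11

x = -11, x = 19


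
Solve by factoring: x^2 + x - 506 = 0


We need two numbers that multiply to -506 and add to 1.
Those numbers are -22 and 23 (since (-22) * 23 = -506 and (-22) + 23 = 1).
So x^2 + x - 506 = (x - 22)(x + 23) = 0
Setting each factor to zero: x = 22 or x = -23

x = -23, x = 22


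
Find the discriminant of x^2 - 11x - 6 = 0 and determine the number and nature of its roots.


For ax^2 + bx + c = 0, discriminant D = b^2 - 4ac
Here a = 1, b = -11, c = -6
D = (-11)^2 - 4(1)(-6) = 121 + 24 = 145

D = 145 > 0 but not a perfect square
The equation has 2 distinct real irrational roots.

Discriminant = 145, 2 distinct real irrational roots


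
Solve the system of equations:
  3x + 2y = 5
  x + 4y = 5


Using Cramer's rule:
Determinant D = (3)(4) - (1)(2) = 12 - 2 = 10
Dx = (5)(4) - (5)(2) = 20 - 10 = 10
Dy = (3)(5) - (1)(5) = 15 - 5 = 10
x = Dx/D = 10/10 = 1
y = Dy/D = 10/10 = 1

x = 1, y = 1


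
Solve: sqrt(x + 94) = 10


Square both sides: x + 94 = 10^2 = 100
x = 100 - 94 = 6
x = 6
Check: sqrt(1*6 + 94) = sqrt(100) = 10 ✓

x = 6


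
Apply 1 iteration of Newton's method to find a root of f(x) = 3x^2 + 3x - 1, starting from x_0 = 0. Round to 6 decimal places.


Newton's method: x_(n+1) = x_n - f(x_n)/f'(x_n)
f(x) = 3x^2 + 3x - 1
f'(x) = 6x + 3

Iteration 1:
  f(0.000000) = -1.000000
  f'(0.000000) = 3.000000
  x_1 = 0.000000 - (-1.000000)/(3.000000) = 0.333333

x_1 = 0.333333


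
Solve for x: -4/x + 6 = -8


Subtract 6 from both sides: -4/x = -14
Multiply both sides by x: -4 = -14 * x
Divide by -14: x = 2/7

x = 2/7


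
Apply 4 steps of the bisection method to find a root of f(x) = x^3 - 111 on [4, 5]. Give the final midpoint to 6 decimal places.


f(x) = x^3 - 111
f(4) = -47 < 0
f(5) = 14 > 0

Step 1: midpoint = (4.000000 + 5.000000)/2 = 4.500000
  f(4.500000) = -19.875000
  f(mid) < 0, so root is in [4.500000, 5.000000]

Step 2: midpoint = (4.500000 + 5.000000)/2 = 4.750000
  f(4.750000) = -3.828125
  f(mid) < 0, so root is in [4.750000, 5.000000]

Step 3: midpoint = (4.750000 + 5.000000)/2 = 4.875000
  f(4.875000) = 4.857422
  f(mid) > 0, so root is in [4.750000, 4.875000]

Step 4: midpoint = (4.750000 + 4.875000)/2 = 4.812500
  f(4.812500) = 0.458252
  f(mid) > 0, so root is in [4.750000, 4.812500]

midpoint = 4.812500


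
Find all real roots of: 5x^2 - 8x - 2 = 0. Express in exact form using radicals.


Using the quadratic formula: x = (-b ± sqrt(b^2 - 4ac)) / (2a)
Here a = 5, b = -8, c = -2
Discriminant = b^2 - 4ac = (-8)^2 - 4(5)(-2) = 64 + 40 = 104
Since discriminant = 104 > 0, there are two real roots.
x = (8 ± 2*sqrt(26)) / 10
Simplifying: x = (4 ± sqrt(26)) / 5
Numerically: x ≈ 1.8198 or x ≈ -0.2198

x = (4 + sqrt(26)) / 5 or x = (4 - sqrt(26)) / 5


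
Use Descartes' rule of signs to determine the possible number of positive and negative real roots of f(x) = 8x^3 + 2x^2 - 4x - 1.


Descartes' rule of signs:

For positive roots, count sign changes in f(x) = 8x^3 + 2x^2 - 4x - 1:
Signs of coefficients: +, +, -, -
Number of sign changes: 1
Possible positive real roots: 1

For negative roots, examine f(-x) = -8x^3 + 2x^2 + 4x - 1:
Signs of coefficients: -, +, +, -
Number of sign changes: 2
Possible negative real roots: 2, 0

Positive roots: 1; Negative roots: 2 or 0


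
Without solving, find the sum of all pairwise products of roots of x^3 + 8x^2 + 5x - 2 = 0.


By Vieta's formulas for x^3 + bx^2 + cx + d = 0:
  r1 + r2 + r3 = -b/a = -8
  r1*r2 + r1*r3 + r2*r3 = c/a = 5
  r1*r2*r3 = -d/a = 2


Sum of pairwise products = 5


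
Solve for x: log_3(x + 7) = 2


Convert to exponential form: x + 7 = 3^2 = 9
x = 9 - 7 = 2
Check: log_3(2 + 7) = log_3(9) = log_3(9) = 2 ✓

x = 2


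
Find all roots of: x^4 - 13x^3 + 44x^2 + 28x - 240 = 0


Let p(x) = x^4 - 13x^3 + 44x^2 + 28x - 240. By the rational root theorem (leading coefficient 1), any rational root is an integer divisor of 240: try ±1, ±2, ... in turn.
Test x = 1: value = -180 ≠ 0.
Test x = -1: value = -210 ≠ 0.
Test x = 2: value = -96 ≠ 0.
Test x = -2: value = 0 ✓, so (x + 2) is a factor.
Synthetic division by (x + 2): bring down 1; 1(-2) - 13 = -15; (-15)(-2) + 44 = 74; 74(-2) + 28 = -120; (-120)(-2) - 240 = 0 → quotient x^3 - 15x^2 + 74x - 120, remainder 0.
Continue with the quotient x^3 - 15x^2 + 74x - 120 (candidates must divide 120; re-test x = -2 first in case it repeats).
Test x = -2: value = -336 ≠ 0.
Test x = 3: value = -6 ≠ 0.
Test x = -3: value = -504 ≠ 0.
Test x = 4: value = 0 ✓, so (x - 4) is a factor.
Synthetic division by (x - 4): bring down 1; 1(4) - 15 = -11; (-11)(4) + 74 = 30; 30(4) - 120 = 0 → quotient x^2 - 11x + 30, remainder 0.
Solve the quadratic x^2 - 11x + 30 = 0: discriminant = (-11)^2 - 4(1)(30) = 121 - 120 = 1.
sqrt(1) = 1, so x = (11 ± 1)/2: x = 6 or x = 5.
Collecting all roots found:

x = -2, x = 4, x = 5, x = 6


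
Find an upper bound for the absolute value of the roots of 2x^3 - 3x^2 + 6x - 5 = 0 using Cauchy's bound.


Cauchy's bound: all roots r satisfy |r| <= 1 + max(|a_i/a_n|) for i = 0,...,n-1
where a_n is the leading coefficient.

Coefficients: [2, -3, 6, -5]
Leading coefficient a_n = 2
Ratios |a_i/a_n|: 3/2, 3, 5/2
Maximum ratio: 3
Cauchy's bound: |r| <= 1 + 3 = 4

Upper bound = 4


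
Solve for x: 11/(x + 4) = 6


Multiply both sides by (x + 4): 11 = 6(x + 4)
Distribute: 11 = 6x + 24
6x = 11 - 24 = -13
x = -13/6

x = -13/6


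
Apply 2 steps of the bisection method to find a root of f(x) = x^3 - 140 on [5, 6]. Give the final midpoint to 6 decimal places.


f(x) = x^3 - 140
f(5) = -15 < 0
f(6) = 76 > 0

Step 1: midpoint = (5.000000 + 6.000000)/2 = 5.500000
  f(5.500000) = 26.375000
  f(mid) > 0, so root is in [5.000000, 5.500000]

Step 2: midpoint = (5.000000 + 5.500000)/2 = 5.250000
  f(5.250000) = 4.703125
  f(mid) > 0, so root is in [5.000000, 5.250000]

midpoint = 5.250000


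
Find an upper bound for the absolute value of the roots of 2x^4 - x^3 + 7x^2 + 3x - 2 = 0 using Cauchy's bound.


Cauchy's bound: all roots r satisfy |r| <= 1 + max(|a_i/a_n|) for i = 0,...,n-1
where a_n is the leading coefficient.

Coefficients: [2, -1, 7, 3, -2]
Leading coefficient a_n = 2
Ratios |a_i/a_n|: 1/2, 7/2, 3/2, 1
Maximum ratio: 7/2
Cauchy's bound: |r| <= 1 + 7/2 = 9/2

Upper bound = 9/2


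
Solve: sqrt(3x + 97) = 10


Square both sides: 3x + 97 = 10^2 = 100
3x = 100 - 97 = 3
x = 1
Check: sqrt(3*1 + 97) = sqrt(100) = 10 ✓

x = 1


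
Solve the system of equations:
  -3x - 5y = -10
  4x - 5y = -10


Using Cramer's rule:
Determinant D = (-3)(-5) - (4)(-5) = 15 + 20 = 35
Dx = (-10)(-5) - (-10)(-5) = 50 - 50 = 0
Dy = (-3)(-10) - (4)(-10) = 30 + 40 = 70
x = Dx/D = 0/35 = 0
y = Dy/D = 70/35 = 2

x = 0, y = 2


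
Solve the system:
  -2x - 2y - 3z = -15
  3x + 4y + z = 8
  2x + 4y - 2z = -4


Using Cramer's rule. Expand each determinant along the first row.
D  = (-2)*[4*(-2) - 1*4] - (-2)*[3*(-2) - 1*2] + (-3)*[3*4 - 4*2]
  = (-2)*(-12) - (-2)*(-8) + (-3)*(4) = -4
Dx = (-15)*[4*(-2) - 1*4] - (-2)*[8*(-2) - 1*(-4)] + (-3)*[8*4 - 4*(-4)]
  = (-15)*(-12) - (-2)*(-12) + (-3)*(48) = 12
Dy = (-2)*[8*(-2) - 1*(-4)] - (-15)*[3*(-2) - 1*2] + (-3)*[3*(-4) - 8*2]
  = (-2)*(-12) - (-15)*(-8) + (-3)*(-28) = -12
Dz = (-2)*[4*(-4) - 8*4] - (-2)*[3*(-4) - 8*2] + (-15)*[3*4 - 4*2]
  = (-2)*(-48) - (-2)*(-28) + (-15)*(4) = -20
x = Dx/D = 12/-4 = -3, y = Dy/D = -12/-4 = 3, z = Dz/D = -20/-4 = 5
Check eq1: (-2)(-3) + (-2)(3) + (-3)(5) = -15 = -15 ✓
Check eq2: (3)(-3) + (4)(3) + (1)(5) = 8 = 8 ✓
Check eq3: (2)(-3) + (4)(3) + (-2)(5) = -4 = -4 ✓

x = -3, y = 3, z = 5


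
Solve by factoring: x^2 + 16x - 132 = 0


We need two numbers that multiply to -132 and add to 16.
Those numbers are -6 and 22 (since (-6) * 22 = -132 and (-6) + 22 = 16).
So x^2 + 16x - 132 = (x - 6)(x + 22) = 0
Setting each factor to zero: x = 6 or x = -22

x = -22, x = 6


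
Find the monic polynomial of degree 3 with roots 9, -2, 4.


A monic polynomial with roots 9, -2, 4 is:
p(x) = (x - 9)(x + 2)(x - 4)
After multiplying by (x - 9): x - 9
After multiplying by (x + 2): x^2 - 7x - 18
After multiplying by (x - 4): x^3 - 11x^2 + 10x + 72

x^3 - 11x^2 + 10x + 72


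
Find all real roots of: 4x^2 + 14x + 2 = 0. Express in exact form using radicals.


Using the quadratic formula: x = (-b ± sqrt(b^2 - 4ac)) / (2a)
Here a = 4, b = 14, c = 2
Discriminant = b^2 - 4ac = 14^2 - 4(4)(2) = 196 - 32 = 164
Since discriminant = 164 > 0, there are two real roots.
x = (-14 ± 2*sqrt(41)) / 8
Simplifying: x = (-7 ± sqrt(41)) / 4
Numerically: x ≈ -0.1492 or x ≈ -3.3508

x = (-7 + sqrt(41)) / 4 or x = (-7 - sqrt(41)) / 4


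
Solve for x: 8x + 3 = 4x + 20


Starting with: 8x + 3 = 4x + 20
Move all x terms to left: (8 - 4)x = 20 - 3
Simplify: 4x = 17
Divide both sides by 4: x = 17/4

x = 17/4


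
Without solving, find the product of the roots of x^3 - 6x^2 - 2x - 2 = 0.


By Vieta's formulas for x^3 + bx^2 + cx + d = 0:
  r1 + r2 + r3 = -b/a = 6
  r1*r2 + r1*r3 + r2*r3 = c/a = -2
  r1*r2*r3 = -d/a = 2


Product = 2


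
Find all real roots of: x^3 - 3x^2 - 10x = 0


The constant term is 0, so x = 0 is a root. Factor out x:
  x(x^2 - 3x - 10) = 0
Solve the quadratic x^2 - 3x - 10 = 0: discriminant = (-3)^2 - 4(1)(-10) = 9 + 40 = 49.
sqrt(49) = 7, so x = (3 ± 7)/2: x = 5 or x = -2.

x = -2, x = 0, x = 5


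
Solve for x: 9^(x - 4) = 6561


Express both sides with the same base.
6561 = 9^4
Since the bases match, equate exponents: x - 4 = 4
So x = 4 - (-4) = 8

x = 8


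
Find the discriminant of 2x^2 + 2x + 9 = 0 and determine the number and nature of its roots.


For ax^2 + bx + c = 0, discriminant D = b^2 - 4ac
Here a = 2, b = 2, c = 9
D = (2)^2 - 4(2)(9) = 4 - 72 = -68

D = -68 < 0
The equation has no real roots (2 complex conjugate roots).

Discriminant = -68, no real roots (2 complex conjugate roots)


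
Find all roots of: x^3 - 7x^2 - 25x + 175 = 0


Let p(x) = x^3 - 7x^2 - 25x + 175. By the rational root theorem (leading coefficient 1), any rational root is an integer divisor of 175: try ±1, ±2, ... in turn.
Test x = 1: value = 144 ≠ 0.
Test x = -1: value = 192 ≠ 0.
Test x = 5: value = 0 ✓, so (x - 5) is a factor.
Synthetic division by (x - 5): bring down 1; 1(5) - 7 = -2; (-2)(5) - 25 = -35; (-35)(5) + 175 = 0 → quotient x^2 - 2x - 35, remainder 0.
Solve the quadratic x^2 - 2x - 35 = 0: discriminant = (-2)^2 - 4(1)(-35) = 4 + 140 = 144.
sqrt(144) = 12, so x = (2 ± 12)/2: x = 7 or x = -5.
Collecting all roots found:

x = -5, x = 5, x = 7


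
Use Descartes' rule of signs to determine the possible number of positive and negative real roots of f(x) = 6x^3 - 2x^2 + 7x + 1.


Descartes' rule of signs:

For positive roots, count sign changes in f(x) = 6x^3 - 2x^2 + 7x + 1:
Signs of coefficients: +, -, +, +
Number of sign changes: 2
Possible positive real roots: 2, 0

For negative roots, examine f(-x) = -6x^3 - 2x^2 - 7x + 1:
Signs of coefficients: -, -, -, +
Number of sign changes: 1
Possible negative real roots: 1

Positive roots: 2 or 0; Negative roots: 1


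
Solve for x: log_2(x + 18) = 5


Convert to exponential form: x + 18 = 2^5 = 32
x = 32 - 18 = 14
Check: log_2(14 + 18) = log_2(32) = log_2(32) = 5 ✓

x = 14


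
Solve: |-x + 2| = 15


An absolute value equation |expr| = 15 gives two cases:
Case 1: -x + 2 = 15
  -x = 13, so x = -13
Case 2: -x + 2 = -15
  -x = -17, so x = 17

x = -13, x = 17


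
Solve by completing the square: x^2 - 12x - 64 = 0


Start: x^2 - 12x - 64 = 0
Move constant: x^2 - 12x = 64
Half of -12 is -6, squared is 36
Add 36 to both sides: x^2 - 12x + 36 = 100
(x - 6)^2 = 100
x - 6 = ±10
x = 6 + 10 = 16 or x = 6 - 10 = -4

x = -4, x = 16


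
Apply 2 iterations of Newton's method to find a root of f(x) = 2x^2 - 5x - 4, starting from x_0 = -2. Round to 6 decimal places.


Newton's method: x_(n+1) = x_n - f(x_n)/f'(x_n)
f(x) = 2x^2 - 5x - 4
f'(x) = 4x - 5

Iteration 1:
  f(-2.000000) = 14.000000
  f'(-2.000000) = -13.000000
  x_1 = -2.000000 - (14.000000)/(-13.000000) = -0.923077

Iteration 2:
  f(-0.923077) = 2.319527
  f'(-0.923077) = -8.692308
  x_2 = -0.923077 - (2.319527)/(-8.692308) = -0.656229

x_2 = -0.656229


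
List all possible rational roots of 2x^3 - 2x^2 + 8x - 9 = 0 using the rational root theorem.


Rational root theorem: possible roots are ±p/q where:
  p divides the constant term (-9): p ∈ {1, 3, 9}
  q divides the leading coefficient (2): q ∈ {1, 2}

All possible rational roots: -9, -9/2, -3, -3/2, -1, -1/2, 1/2, 1, 3/2, 3, 9/2, 9

-9, -9/2, -3, -3/2, -1, -1/2, 1/2, 1, 3/2, 3, 9/2, 9


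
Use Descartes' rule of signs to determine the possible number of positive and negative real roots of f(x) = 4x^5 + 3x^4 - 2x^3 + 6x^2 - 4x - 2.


Descartes' rule of signs:

For positive roots, count sign changes in f(x) = 4x^5 + 3x^4 - 2x^3 + 6x^2 - 4x - 2:
Signs of coefficients: +, +, -, +, -, -
Number of sign changes: 3
Possible positive real roots: 3, 1

For negative roots, examine f(-x) = -4x^5 + 3x^4 + 2x^3 + 6x^2 + 4x - 2:
Signs of coefficients: -, +, +, +, +, -
Number of sign changes: 2
Possible negative real roots: 2, 0

Positive roots: 3 or 1; Negative roots: 2 or 0


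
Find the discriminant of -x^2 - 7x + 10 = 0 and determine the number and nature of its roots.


For ax^2 + bx + c = 0, discriminant D = b^2 - 4ac
Here a = -1, b = -7, c = 10
D = (-7)^2 - 4(-1)(10) = 49 + 40 = 89

D = 89 > 0 but not a perfect square
The equation has 2 distinct real irrational roots.

Discriminant = 89, 2 distinct real irrational roots


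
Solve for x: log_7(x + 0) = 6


Convert to exponential form: x + 0 = 7^6 = 117649
x = 117649 - 0 = 117649
Check: log_7(117649 + 0) = log_7(117649) = log_7(117649) = 6 ✓

x = 117649


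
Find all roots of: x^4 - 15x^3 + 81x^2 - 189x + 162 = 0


Let p(x) = x^4 - 15x^3 + 81x^2 - 189x + 162. By the rational root theorem (leading coefficient 1), any rational root is an integer divisor of 162: try ±1, ±2, ... in turn.
Test x = 1: value = 40 ≠ 0.
Test x = -1: value = 448 ≠ 0.
Test x = 2: value = 4 ≠ 0.
Test x = -2: value = 1000 ≠ 0.
Test x = 3: value = 0 ✓, so (x - 3) is a factor.
Synthetic division by (x - 3): bring down 1; 1(3) - 15 = -12; (-12)(3) + 81 = 45; 45(3) - 189 = -54; (-54)(3) + 162 = 0 → quotient x^3 - 12x^2 + 45x - 54, remainder 0.
Continue with the quotient x^3 - 12x^2 + 45x - 54 (candidates must divide 54; re-test x = 3 first in case it repeats).
Test x = 3: value = 0 ✓, so (x - 3) is a factor.
Synthetic division by (x - 3): bring down 1; 1(3) - 12 = -9; (-9)(3) + 45 = 18; 18(3) - 54 = 0 → quotient x^2 - 9x + 18, remainder 0.
Solve the quadratic x^2 - 9x + 18 = 0: discriminant = (-9)^2 - 4(1)(18) = 81 - 72 = 9.
sqrt(9) = 3, so x = (9 ± 3)/2: x = 6 or x = 3.
Collecting all roots found:

x = 3 (multiplicity 3), x = 6


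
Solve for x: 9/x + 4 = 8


Subtract 4 from both sides: 9/x = 4
Multiply both sides by x: 9 = 4 * x
Divide by 4: x = 9/4

x = 9/4


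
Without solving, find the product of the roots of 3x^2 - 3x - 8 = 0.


By Vieta's formulas for ax^2 + bx + c = 0:
  Sum of roots = -b/a
  Product of roots = c/a

Here a = 3, b = -3, c = -8
Sum = -(-3)/3 = 1
Product = -8/3 = -8/3

Product = -8/3


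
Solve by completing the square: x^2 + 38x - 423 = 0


Start: x^2 + 38x - 423 = 0
Move constant: x^2 + 38x = 423
Half of 38 is 19, squared is 361
Add 361 to both sides: x^2 + 38x + 361 = 784
(x + 19)^2 = 784
x + 19 = ±28
x = -19 + 28 = 9 or x = -19 - 28 = -47

x = -47, x = 9


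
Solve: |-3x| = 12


An absolute value equation |expr| = 12 gives two cases:
Case 1: -3x = 12
  -3x = 12, so x = -4
Case 2: -3x = -12
  -3x = -12, so x = 4

x = -4, x = 4


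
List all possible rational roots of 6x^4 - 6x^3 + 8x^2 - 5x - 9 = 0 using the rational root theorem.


Rational root theorem: possible roots are ±p/q where:
  p divides the constant term (-9): p ∈ {1, 3, 9}
  q divides the leading coefficient (6): q ∈ {1, 2, 3, 6}

All possible rational roots: -9, -9/2, -3, -3/2, -1, -1/2, -1/3, -1/6, 1/6, 1/3, 1/2, 1, 3/2, 3, 9/2, 9

-9, -9/2, -3, -3/2, -1, -1/2, -1/3, -1/6, 1/6, 1/3, 1/2, 1, 3/2, 3, 9/2, 9


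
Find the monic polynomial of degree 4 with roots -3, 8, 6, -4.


A monic polynomial with roots -3, 8, 6, -4 is:
p(x) = (x + 3)(x - 8)(x - 6)(x + 4)
After multiplying by (x + 3): x + 3
After multiplying by (x - 8): x^2 - 5x - 24
After multiplying by (x - 6): x^3 - 11x^2 + 6x + 144
After multiplying by (x + 4): x^4 - 7x^3 - 38x^2 + 168x + 576

x^4 - 7x^3 - 38x^2 + 168x + 576


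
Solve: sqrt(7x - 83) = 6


Square both sides: 7x - 83 = 6^2 = 36
7x = 36 + 83 = 119
x = 17
Check: sqrt(7*17 - 83) = sqrt(36) = 6 ✓

x = 17


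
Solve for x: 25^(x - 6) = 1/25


Express both sides with the same base.
1/25 = 25^(-1)
Since the bases match, equate exponents: x - 6 = -1
So x = -1 - (-6) = 5

x = 5


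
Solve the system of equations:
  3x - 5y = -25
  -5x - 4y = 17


Using Cramer's rule:
Determinant D = (3)(-4) - (-5)(-5) = -12 - 25 = -37
Dx = (-25)(-4) - (17)(-5) = 100 + 85 = 185
Dy = (3)(17) - (-5)(-25) = 51 - 125 = -74
x = Dx/D = 185/-37 = -5
y = Dy/D = -74/-37 = 2

x = -5, y = 2


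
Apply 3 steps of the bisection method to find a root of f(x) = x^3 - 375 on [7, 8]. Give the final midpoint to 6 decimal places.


f(x) = x^3 - 375
f(7) = -32 < 0
f(8) = 137 > 0

Step 1: midpoint = (7.000000 + 8.000000)/2 = 7.500000
  f(7.500000) = 46.875000
  f(mid) > 0, so root is in [7.000000, 7.500000]

Step 2: midpoint = (7.000000 + 7.500000)/2 = 7.250000
  f(7.250000) = 6.078125
  f(mid) > 0, so root is in [7.000000, 7.250000]

Step 3: midpoint = (7.000000 + 7.250000)/2 = 7.125000
  f(7.125000) = -13.294922
  f(mid) < 0, so root is in [7.125000, 7.250000]

midpoint = 7.125000


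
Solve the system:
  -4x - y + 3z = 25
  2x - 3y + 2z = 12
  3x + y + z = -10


Using Cramer's rule. Expand each determinant along the first row.
D  = (-4)*[(-3)*1 - 2*1] - (-1)*[2*1 - 2*3] + 3*[2*1 - (-3)*3]
  = (-4)*(-5) - (-1)*(-4) + 3*(11) = 49
Dx = 25*[(-3)*1 - 2*1] - (-1)*[12*1 - 2*(-10)] + 3*[12*1 - (-3)*(-10)]
  = 25*(-5) - (-1)*(32) + 3*(-18) = -147
Dy = (-4)*[12*1 - 2*(-10)] - 25*[2*1 - 2*3] + 3*[2*(-10) - 12*3]
  = (-4)*(32) - 25*(-4) + 3*(-56) = -196
Dz = (-4)*[(-3)*(-10) - 12*1] - (-1)*[2*(-10) - 12*3] + 25*[2*1 - (-3)*3]
  = (-4)*(18) - (-1)*(-56) + 25*(11) = 147
x = Dx/D = -147/49 = -3, y = Dy/D = -196/49 = -4, z = Dz/D = 147/49 = 3
Check eq1: (-4)(-3) + (-1)(-4) + (3)(3) = 25 = 25 ✓
Check eq2: (2)(-3) + (-3)(-4) + (2)(3) = 12 = 12 ✓
Check eq3: (3)(-3) + (1)(-4) + (1)(3) = -10 = -10 ✓

x = -3, y = -4, z = 3


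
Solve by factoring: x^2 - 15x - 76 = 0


We need two numbers that multiply to -76 and add to -15.
Those numbers are -19 and 4 (since (-19) * 4 = -76 and (-19) + 4 = -15).
So x^2 - 15x - 76 = (x - 19)(x + 4) = 0
Setting each factor to zero: x = 19 or x = -4

x = -4, x = 19


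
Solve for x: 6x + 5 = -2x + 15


Starting with: 6x + 5 = -2x + 15
Move all x terms to left: (6 + 2)x = 15 - 5
Simplify: 8x = 10
Divide both sides by 8: x = 5/4

x = 5/4


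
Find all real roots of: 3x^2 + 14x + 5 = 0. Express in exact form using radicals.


Using the quadratic formula: x = (-b ± sqrt(b^2 - 4ac)) / (2a)
Here a = 3, b = 14, c = 5
Discriminant = b^2 - 4ac = 14^2 - 4(3)(5) = 196 - 60 = 136
Since discriminant = 136 > 0, there are two real roots.
x = (-14 ± 2*sqrt(34)) / 6
Simplifying: x = (-7 ± sqrt(34)) / 3
Numerically: x ≈ -0.3897 or x ≈ -4.2770

x = (-7 + sqrt(34)) / 3 or x = (-7 - sqrt(34)) / 3


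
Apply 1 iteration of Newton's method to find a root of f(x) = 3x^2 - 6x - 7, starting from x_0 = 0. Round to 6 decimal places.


Newton's method: x_(n+1) = x_n - f(x_n)/f'(x_n)
f(x) = 3x^2 - 6x - 7
f'(x) = 6x - 6

Iteration 1:
  f(0.000000) = -7.000000
  f'(0.000000) = -6.000000
  x_1 = 0.000000 - (-7.000000)/(-6.000000) = -1.166667

x_1 = -1.166667


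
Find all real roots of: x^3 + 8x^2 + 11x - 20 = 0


Let p(x) = x^3 + 8x^2 + 11x - 20. By the rational root theorem (leading coefficient 1), any rational root is an integer divisor of 20: try ±1, ±2, ... in turn.
Test x = 1: value = 0 ✓, so (x - 1) is a factor.
Synthetic division by (x - 1): bring down 1; 1(1) + 8 = 9; 9(1) + 11 = 20; 20(1) - 20 = 0 → quotient x^2 + 9x + 20, remainder 0.
Solve the quadratic x^2 + 9x + 20 = 0: discriminant = 9^2 - 4(1)(20) = 81 - 80 = 1.
sqrt(1) = 1, so x = (-9 ± 1)/2: x = -4 or x = -5.

x = -5, x = -4, x = 1


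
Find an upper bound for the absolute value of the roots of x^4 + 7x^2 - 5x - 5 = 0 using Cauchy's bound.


Cauchy's bound: all roots r satisfy |r| <= 1 + max(|a_i/a_n|) for i = 0,...,n-1
where a_n is the leading coefficient.

Coefficients: [1, 0, 7, -5, -5]
Leading coefficient a_n = 1
Ratios |a_i/a_n|: 0, 7, 5, 5
Maximum ratio: 7
Cauchy's bound: |r| <= 1 + 7 = 8

Upper bound = 8


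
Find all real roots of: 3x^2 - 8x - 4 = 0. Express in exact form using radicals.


Using the quadratic formula: x = (-b ± sqrt(b^2 - 4ac)) / (2a)
Here a = 3, b = -8, c = -4
Discriminant = b^2 - 4ac = (-8)^2 - 4(3)(-4) = 64 + 48 = 112
Since discriminant = 112 > 0, there are two real roots.
x = (8 ± 4*sqrt(7)) / 6
Simplifying: x = (4 ± 2*sqrt(7)) / 3
Numerically: x ≈ 3.0972 or x ≈ -0.4305

x = (4 + 2*sqrt(7)) / 3 or x = (4 - 2*sqrt(7)) / 3


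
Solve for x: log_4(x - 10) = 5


Convert to exponential form: x - 10 = 4^5 = 1024
x = 1024 + 10 = 1034
Check: log_4(1034 - 10) = log_4(1024) = log_4(1024) = 5 ✓

x = 1034


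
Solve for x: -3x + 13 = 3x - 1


Starting with: -3x + 13 = 3x - 1
Move all x terms to left: (-3 - 3)x = -1 - 13
Simplify: -6x = -14
Divide both sides by -6: x = 7/3

x = 7/3


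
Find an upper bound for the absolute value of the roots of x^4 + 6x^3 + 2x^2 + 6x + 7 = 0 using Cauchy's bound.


Cauchy's bound: all roots r satisfy |r| <= 1 + max(|a_i/a_n|) for i = 0,...,n-1
where a_n is the leading coefficient.

Coefficients: [1, 6, 2, 6, 7]
Leading coefficient a_n = 1
Ratios |a_i/a_n|: 6, 2, 6, 7
Maximum ratio: 7
Cauchy's bound: |r| <= 1 + 7 = 8

Upper bound = 8


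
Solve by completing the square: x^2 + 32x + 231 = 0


Start: x^2 + 32x + 231 = 0
Move constant: x^2 + 32x = -231
Half of 32 is 16, squared is 256
Add 256 to both sides: x^2 + 32x + 256 = 25
(x + 16)^2 = 25
x + 16 = ±5
x = -16 + 5 = -11 or x = -16 - 5 = -21

x = -21, x = -11


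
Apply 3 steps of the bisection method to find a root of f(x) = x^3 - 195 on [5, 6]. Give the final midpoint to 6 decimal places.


f(x) = x^3 - 195
f(5) = -70 < 0
f(6) = 21 > 0

Step 1: midpoint = (5.000000 + 6.000000)/2 = 5.500000
  f(5.500000) = -28.625000
  f(mid) < 0, so root is in [5.500000, 6.000000]

Step 2: midpoint = (5.500000 + 6.000000)/2 = 5.750000
  f(5.750000) = -4.890625
  f(mid) < 0, so root is in [5.750000, 6.000000]

Step 3: midpoint = (5.750000 + 6.000000)/2 = 5.875000
  f(5.875000) = 7.779297
  f(mid) > 0, so root is in [5.750000, 5.875000]

midpoint = 5.875000


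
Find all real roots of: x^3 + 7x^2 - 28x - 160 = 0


Let p(x) = x^3 + 7x^2 - 28x - 160. By the rational root theorem (leading coefficient 1), any rational root is an integer divisor of 160: try ±1, ±2, ... in turn.
Test x = 1: value = -180 ≠ 0.
Test x = -1: value = -126 ≠ 0.
Test x = 2: value = -180 ≠ 0.
Test x = -2: value = -84 ≠ 0.
Test x = 4: value = -96 ≠ 0.
Test x = -4: value = 0 ✓, so (x + 4) is a factor.
Synthetic division by (x + 4): bring down 1; 1(-4) + 7 = 3; 3(-4) - 28 = -40; (-40)(-4) - 160 = 0 → quotient x^2 + 3x - 40, remainder 0.
Solve the quadratic x^2 + 3x - 40 = 0: discriminant = 3^2 - 4(1)(-40) = 9 + 160 = 169.
sqrt(169) = 13, so x = (-3 ± 13)/2: x = 5 or x = -8.

x = -8, x = -4, x = 5


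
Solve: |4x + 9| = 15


An absolute value equation |expr| = 15 gives two cases:
Case 1: 4x + 9 = 15
  4x = 6, so x = 3/2
Case 2: 4x + 9 = -15
  4x = -24, so x = -6

x = -6, x = 3/2


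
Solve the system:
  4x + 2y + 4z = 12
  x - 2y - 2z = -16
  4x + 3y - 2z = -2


Using Cramer's rule. Expand each determinant along the first row.
D  = 4*[(-2)*(-2) - (-2)*3] - 2*[1*(-2) - (-2)*4] + 4*[1*3 - (-2)*4]
  = 4*(10) - 2*(6) + 4*(11) = 72
Dx = 12*[(-2)*(-2) - (-2)*3] - 2*[(-16)*(-2) - (-2)*(-2)] + 4*[(-16)*3 - (-2)*(-2)]
  = 12*(10) - 2*(28) + 4*(-52) = -144
Dy = 4*[(-16)*(-2) - (-2)*(-2)] - 12*[1*(-2) - (-2)*4] + 4*[1*(-2) - (-16)*4]
  = 4*(28) - 12*(6) + 4*(62) = 288
Dz = 4*[(-2)*(-2) - (-16)*3] - 2*[1*(-2) - (-16)*4] + 12*[1*3 - (-2)*4]
  = 4*(52) - 2*(62) + 12*(11) = 216
x = Dx/D = -144/72 = -2, y = Dy/D = 288/72 = 4, z = Dz/D = 216/72 = 3
Check eq1: (4)(-2) + (2)(4) + (4)(3) = 12 = 12 ✓
Check eq2: (1)(-2) + (-2)(4) + (-2)(3) = -16 = -16 ✓
Check eq3: (4)(-2) + (3)(4) + (-2)(3) = -2 = -2 ✓

x = -2, y = 4, z = 3


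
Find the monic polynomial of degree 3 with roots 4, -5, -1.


A monic polynomial with roots 4, -5, -1 is:
p(x) = (x - 4)(x + 5)(x + 1)
After multiplying by (x - 4): x - 4
After multiplying by (x + 5): x^2 + x - 20
After multiplying by (x + 1): x^3 + 2x^2 - 19x - 20

x^3 + 2x^2 - 19x - 20


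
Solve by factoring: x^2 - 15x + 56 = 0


We need two numbers that multiply to 56 and add to -15.
Those numbers are -8 and -7 (since (-8) * (-7) = 56 and (-8) + (-7) = -15).
So x^2 - 15x + 56 = (x - 8)(x - 7) = 0
Setting each factor to zero: x = 8 or x = 7

x = 7, x = 8


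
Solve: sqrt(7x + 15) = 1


Square both sides: 7x + 15 = 1^2 = 1
7x = 1 - 15 = -14
x = -2
Check: sqrt(7*(-2) + 15) = sqrt(1) = 1 ✓

x = -2


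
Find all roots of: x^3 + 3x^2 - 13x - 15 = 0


Let p(x) = x^3 + 3x^2 - 13x - 15. By the rational root theorem (leading coefficient 1), any rational root is an integer divisor of 15: try ±1, ±2, ... in turn.
Test x = 1: value = -24 ≠ 0.
Test x = -1: value = 0 ✓, so (x + 1) is a factor.
Synthetic division by (x + 1): bring down 1; 1(-1) + 3 = 2; 2(-1) - 13 = -15; (-15)(-1) - 15 = 0 → quotient x^2 + 2x - 15, remainder 0.
Solve the quadratic x^2 + 2x - 15 = 0: discriminant = 2^2 - 4(1)(-15) = 4 + 60 = 64.
sqrt(64) = 8, so x = (-2 ± 8)/2: x = 3 or x = -5.
Collecting all roots found:

x = -5, x = -1, x = 3


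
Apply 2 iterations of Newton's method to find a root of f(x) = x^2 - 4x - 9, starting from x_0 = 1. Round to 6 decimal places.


Newton's method: x_(n+1) = x_n - f(x_n)/f'(x_n)
f(x) = x^2 - 4x - 9
f'(x) = 2x - 4

Iteration 1:
  f(1.000000) = -12.000000
  f'(1.000000) = -2.000000
  x_1 = 1.000000 - (-12.000000)/(-2.000000) = -5.000000

Iteration 2:
  f(-5.000000) = 36.000000
  f'(-5.000000) = -14.000000
  x_2 = -5.000000 - (36.000000)/(-14.000000) = -2.428571

x_2 = -2.428571


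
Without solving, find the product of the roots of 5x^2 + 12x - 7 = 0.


By Vieta's formulas for ax^2 + bx + c = 0:
  Sum of roots = -b/a
  Product of roots = c/a

Here a = 5, b = 12, c = -7
Sum = -(12)/5 = -12/5
Product = -7/5 = -7/5

Product = -7/5


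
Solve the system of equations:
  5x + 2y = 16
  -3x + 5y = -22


Using Cramer's rule:
Determinant D = (5)(5) - (-3)(2) = 25 + 6 = 31
Dx = (16)(5) - (-22)(2) = 80 + 44 = 124
Dy = (5)(-22) - (-3)(16) = -110 + 48 = -62
x = Dx/D = 124/31 = 4
y = Dy/D = -62/31 = -2

x = 4, y = -2


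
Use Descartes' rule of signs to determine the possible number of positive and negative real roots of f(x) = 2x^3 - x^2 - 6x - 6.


Descartes' rule of signs:

For positive roots, count sign changes in f(x) = 2x^3 - x^2 - 6x - 6:
Signs of coefficients: +, -, -, -
Number of sign changes: 1
Possible positive real roots: 1

For negative roots, examine f(-x) = -2x^3 - x^2 + 6x - 6:
Signs of coefficients: -, -, +, -
Number of sign changes: 2
Possible negative real roots: 2, 0

Positive roots: 1; Negative roots: 2 or 0


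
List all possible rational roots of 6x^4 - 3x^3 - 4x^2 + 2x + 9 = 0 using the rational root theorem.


Rational root theorem: possible roots are ±p/q where:
  p divides the constant term (9): p ∈ {1, 3, 9}
  q divides the leading coefficient (6): q ∈ {1, 2, 3, 6}

All possible rational roots: -9, -9/2, -3, -3/2, -1, -1/2, -1/3, -1/6, 1/6, 1/3, 1/2, 1, 3/2, 3, 9/2, 9

-9, -9/2, -3, -3/2, -1, -1/2, -1/3, -1/6, 1/6, 1/3, 1/2, 1, 3/2, 3, 9/2, 9


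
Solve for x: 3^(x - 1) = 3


Express both sides with the same base.
3 = 3^1
Since the bases match, equate exponents: x - 1 = 1
So x = 1 - (-1) = 2

x = 2


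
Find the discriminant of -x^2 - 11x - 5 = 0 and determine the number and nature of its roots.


For ax^2 + bx + c = 0, discriminant D = b^2 - 4ac
Here a = -1, b = -11, c = -5
D = (-11)^2 - 4(-1)(-5) = 121 - 20 = 101

D = 101 > 0 but not a perfect square
The equation has 2 distinct real irrational roots.

Discriminant = 101, 2 distinct real irrational roots


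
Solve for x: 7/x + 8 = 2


Subtract 8 from both sides: 7/x = -6
Multiply both sides by x: 7 = -6 * x
Divide by -6: x = -7/6

x = -7/6


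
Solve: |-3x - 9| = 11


An absolute value equation |expr| = 11 gives two cases:
Case 1: -3x - 9 = 11
  -3x = 20, so x = -20/3
Case 2: -3x - 9 = -11
  -3x = -2, so x = 2/3

x = -20/3, x = 2/3


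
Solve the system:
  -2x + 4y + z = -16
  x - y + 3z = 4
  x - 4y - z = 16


Using Cramer's rule. Expand each determinant along the first row.
D  = (-2)*[(-1)*(-1) - 3*(-4)] - 4*[1*(-1) - 3*1] + 1*[1*(-4) - (-1)*1]
  = (-2)*(13) - 4*(-4) + 1*(-3) = -13
Dx = (-16)*[(-1)*(-1) - 3*(-4)] - 4*[4*(-1) - 3*16] + 1*[4*(-4) - (-1)*16]
  = (-16)*(13) - 4*(-52) + 1*(0) = 0
Dy = (-2)*[4*(-1) - 3*16] - (-16)*[1*(-1) - 3*1] + 1*[1*16 - 4*1]
  = (-2)*(-52) - (-16)*(-4) + 1*(12) = 52
Dz = (-2)*[(-1)*16 - 4*(-4)] - 4*[1*16 - 4*1] + (-16)*[1*(-4) - (-1)*1]
  = (-2)*(0) - 4*(12) + (-16)*(-3) = 0
x = Dx/D = 0/-13 = 0, y = Dy/D = 52/-13 = -4, z = Dz/D = 0/-13 = 0
Check eq1: (-2)(0) + (4)(-4) + (1)(0) = -16 = -16 ✓
Check eq2: (1)(0) + (-1)(-4) + (3)(0) = 4 = 4 ✓
Check eq3: (1)(0) + (-4)(-4) + (-1)(0) = 16 = 16 ✓

x = 0, y = -4, z = 0
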